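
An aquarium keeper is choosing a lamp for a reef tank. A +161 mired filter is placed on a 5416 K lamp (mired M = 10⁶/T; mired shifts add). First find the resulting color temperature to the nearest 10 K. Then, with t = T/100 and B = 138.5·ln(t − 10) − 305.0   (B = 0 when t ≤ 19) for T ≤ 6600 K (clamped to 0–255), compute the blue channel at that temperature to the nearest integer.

102

M_in = 10⁶/5416 = 184.64; M_out = 184.64 + (+161) = 345.64.
T_out = 10⁶/345.64 = 2893.2 K → 2890 K; t = 28.9.
B = 138.5·ln(28.9 − 10) − 305.0 = 138.5·ln 18.9 − 305.0 = 138.5·2.9392 − 305.0 = 102.074.
Rounded: 102.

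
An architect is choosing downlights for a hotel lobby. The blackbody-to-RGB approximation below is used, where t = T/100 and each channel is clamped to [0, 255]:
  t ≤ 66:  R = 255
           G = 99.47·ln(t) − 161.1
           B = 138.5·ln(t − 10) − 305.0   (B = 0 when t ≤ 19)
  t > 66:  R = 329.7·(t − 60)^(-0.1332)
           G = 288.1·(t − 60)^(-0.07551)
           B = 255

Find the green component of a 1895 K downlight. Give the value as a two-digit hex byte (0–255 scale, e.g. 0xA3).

t = 1895/100 = 18.95; the t ≤ 66 branch applies.
G = 99.47·ln 18.95 − 161.1 = 99.47·2.9418 − 161.1 = 131.521.
Rounded: 132; in hex, 0x84.

0x84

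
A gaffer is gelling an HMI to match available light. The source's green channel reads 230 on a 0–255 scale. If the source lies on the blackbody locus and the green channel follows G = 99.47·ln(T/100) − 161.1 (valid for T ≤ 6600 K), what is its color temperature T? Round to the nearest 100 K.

ln t = (230 + 161.1) / 99.47 = 3.9318.
t = e^3.9318 = 51.001.
T = 100·t = 5100 K → 5100 K to the nearest 100 K.

5100 K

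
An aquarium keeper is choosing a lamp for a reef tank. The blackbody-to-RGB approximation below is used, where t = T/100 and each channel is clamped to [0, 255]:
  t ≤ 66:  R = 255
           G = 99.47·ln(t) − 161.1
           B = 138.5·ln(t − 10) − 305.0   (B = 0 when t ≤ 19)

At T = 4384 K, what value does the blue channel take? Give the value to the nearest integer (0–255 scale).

183

t = 4384/100 = 43.84; the t ≤ 66 branch applies.
B = 138.5·ln(43.84 − 10) − 305.0 = 138.5·ln 33.84 − 305.0 = 138.5·3.5216 − 305.0 = 182.748.
Rounded: 183.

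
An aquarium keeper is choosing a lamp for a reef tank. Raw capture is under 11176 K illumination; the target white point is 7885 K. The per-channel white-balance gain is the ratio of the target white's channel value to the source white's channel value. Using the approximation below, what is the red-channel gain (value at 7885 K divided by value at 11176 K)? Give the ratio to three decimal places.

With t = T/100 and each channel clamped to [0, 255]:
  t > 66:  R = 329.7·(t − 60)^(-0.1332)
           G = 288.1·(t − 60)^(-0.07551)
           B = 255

1.144

At 11176 K (t = 111.76):
  R = 329.7·(111.76 − 60)^(-0.1332) = 329.7·51.76^(-0.1332) = 329.7·0.59115 = 194.901.
At 7885 K (t = 78.85):
  R = 329.7·(78.85 − 60)^(-0.1332) = 329.7·18.85^(-0.1332) = 329.7·0.67628 = 222.971.
Gain = 222.971 / 194.901 = 1.1440 → 1.144.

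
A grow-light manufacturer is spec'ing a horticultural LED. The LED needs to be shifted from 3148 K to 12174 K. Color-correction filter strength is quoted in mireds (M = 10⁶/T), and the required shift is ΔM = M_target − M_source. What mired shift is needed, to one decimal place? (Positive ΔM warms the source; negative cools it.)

-235.5 mireds

M_source = 10⁶/3148 = 317.662; M_target = 10⁶/12174 = 82.142.
ΔM = 82.142 − 317.662 = -235.520 → -235.5 mireds, a cooling shift.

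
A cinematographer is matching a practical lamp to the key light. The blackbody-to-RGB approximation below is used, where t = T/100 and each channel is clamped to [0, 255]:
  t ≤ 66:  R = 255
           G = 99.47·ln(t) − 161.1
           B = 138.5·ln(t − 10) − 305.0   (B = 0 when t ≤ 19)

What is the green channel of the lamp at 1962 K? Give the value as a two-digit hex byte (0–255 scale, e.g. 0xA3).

t = 1962/100 = 19.62; the t ≤ 66 branch applies.
G = 99.47·ln 19.62 − 161.1 = 99.47·2.9765 − 161.1 = 134.977.
Rounded: 135; in hex, 0x87.

0x87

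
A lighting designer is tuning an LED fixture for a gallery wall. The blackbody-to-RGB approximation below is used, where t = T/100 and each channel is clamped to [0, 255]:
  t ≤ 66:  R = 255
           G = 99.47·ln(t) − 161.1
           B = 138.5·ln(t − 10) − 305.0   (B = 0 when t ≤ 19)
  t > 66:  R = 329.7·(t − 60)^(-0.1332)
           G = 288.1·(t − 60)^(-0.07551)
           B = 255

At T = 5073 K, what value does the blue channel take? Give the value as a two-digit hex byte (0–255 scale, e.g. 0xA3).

0xD0

t = 5073/100 = 50.73; the t ≤ 66 branch applies.
B = 138.5·ln(50.73 − 10) − 305.0 = 138.5·ln 40.73 − 305.0 = 138.5·3.7070 − 305.0 = 208.415.
Rounded: 208; in hex, 0xD0.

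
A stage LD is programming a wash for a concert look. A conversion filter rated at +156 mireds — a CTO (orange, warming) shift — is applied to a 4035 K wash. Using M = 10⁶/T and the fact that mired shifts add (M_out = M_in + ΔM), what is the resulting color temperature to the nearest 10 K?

2480 K

M_in = 10⁶/4035 = 247.83 mireds.
M_out = 247.83 + (+156) = 403.83 mireds.
T_out = 10⁶/403.83 = 2476.3 K → 2480 K.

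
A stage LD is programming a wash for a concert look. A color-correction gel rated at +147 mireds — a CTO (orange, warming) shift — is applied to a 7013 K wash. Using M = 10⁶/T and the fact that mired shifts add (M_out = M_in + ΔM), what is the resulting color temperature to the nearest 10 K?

M_in = 10⁶/7013 = 142.59 mireds.
M_out = 142.59 + (+147) = 289.59 mireds.
T_out = 10⁶/289.59 = 3453.1 K → 3450 K.

3450 K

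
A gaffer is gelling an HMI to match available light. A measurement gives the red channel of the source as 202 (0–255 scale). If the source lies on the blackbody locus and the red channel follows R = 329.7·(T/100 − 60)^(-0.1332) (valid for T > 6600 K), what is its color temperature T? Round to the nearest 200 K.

10000 K

(t − 60)^(-0.1332) = 202/329.7 = 0.61268.
t − 60 = 0.61268^(1/-0.1332) = 0.61268^(-7.508) = 39.569, so t = 99.569.
T = 100·t = 9957 K → 10000 K to the nearest 200 K.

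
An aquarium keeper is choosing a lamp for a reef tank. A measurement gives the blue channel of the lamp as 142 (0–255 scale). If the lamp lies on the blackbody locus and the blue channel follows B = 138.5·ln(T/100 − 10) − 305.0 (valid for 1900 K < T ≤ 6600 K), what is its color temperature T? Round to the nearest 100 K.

ln(t − 10) = (142 + 305.0) / 138.5 = 3.2274.
t − 10 = e^3.2274 = 25.215, so t = 35.215.
T = 100·t = 3521 K → 3500 K to the nearest 100 K.

3500 K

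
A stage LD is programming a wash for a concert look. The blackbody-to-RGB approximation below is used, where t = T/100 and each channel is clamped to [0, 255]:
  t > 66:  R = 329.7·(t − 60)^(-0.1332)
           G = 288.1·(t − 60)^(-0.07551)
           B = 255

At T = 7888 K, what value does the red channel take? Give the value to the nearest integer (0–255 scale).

223

t = 7888/100 = 78.88; the t > 66 branch applies.
R = 329.7·(78.88 − 60)^(-0.1332) = 329.7·18.88^(-0.1332) = 329.7·0.67614 = 222.923.
Rounded: 223.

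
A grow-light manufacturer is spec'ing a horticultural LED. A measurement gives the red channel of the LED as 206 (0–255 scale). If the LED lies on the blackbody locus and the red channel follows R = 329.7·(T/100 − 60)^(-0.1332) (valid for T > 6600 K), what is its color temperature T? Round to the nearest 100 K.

9400 K

(t − 60)^(-0.1332) = 206/329.7 = 0.62481.
t − 60 = 0.62481^(1/-0.1332) = 0.62481^(-7.508) = 34.152, so t = 94.152.
T = 100·t = 9415 K → 9400 K to the nearest 100 K.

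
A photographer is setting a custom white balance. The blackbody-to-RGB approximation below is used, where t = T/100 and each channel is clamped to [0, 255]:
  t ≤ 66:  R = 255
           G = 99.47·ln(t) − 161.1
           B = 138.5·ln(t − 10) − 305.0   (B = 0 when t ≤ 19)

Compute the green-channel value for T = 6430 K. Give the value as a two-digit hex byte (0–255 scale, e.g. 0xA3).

0xFD

t = 6430/100 = 64.3; the t ≤ 66 branch applies.
G = 99.47·ln 64.3 − 161.1 = 99.47·4.1636 − 161.1 = 253.049.
Rounded: 253; in hex, 0xFD.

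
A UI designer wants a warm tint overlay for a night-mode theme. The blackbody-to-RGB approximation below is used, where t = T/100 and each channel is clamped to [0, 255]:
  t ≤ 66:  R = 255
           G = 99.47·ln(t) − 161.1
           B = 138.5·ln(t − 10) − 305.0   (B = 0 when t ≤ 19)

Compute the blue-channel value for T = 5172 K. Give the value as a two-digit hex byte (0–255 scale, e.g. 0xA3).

t = 5172/100 = 51.72; the t ≤ 66 branch applies.
B = 138.5·ln(51.72 − 10) − 305.0 = 138.5·ln 41.72 − 305.0 = 138.5·3.7310 − 305.0 = 211.741.
Rounded: 212; in hex, 0xD4.

0xD4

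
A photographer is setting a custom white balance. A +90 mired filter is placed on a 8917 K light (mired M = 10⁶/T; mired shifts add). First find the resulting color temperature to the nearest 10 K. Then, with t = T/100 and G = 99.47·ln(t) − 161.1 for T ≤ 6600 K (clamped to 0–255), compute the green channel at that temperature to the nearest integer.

227

M_in = 10⁶/8917 = 112.15; M_out = 112.15 + (+90) = 202.15.
T_out = 10⁶/202.15 = 4946.9 K → 4950 K; t = 49.5.
G = 99.47·ln 49.5 − 161.1 = 99.47·3.9020 − 161.1 = 227.029.
Rounded: 227.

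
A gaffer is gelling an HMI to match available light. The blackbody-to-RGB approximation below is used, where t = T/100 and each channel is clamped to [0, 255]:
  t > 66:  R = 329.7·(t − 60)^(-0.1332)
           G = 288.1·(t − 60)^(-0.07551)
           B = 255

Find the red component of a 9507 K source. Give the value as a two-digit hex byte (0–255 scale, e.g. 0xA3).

t = 9507/100 = 95.07; the t > 66 branch applies.
R = 329.7·(95.07 − 60)^(-0.1332) = 329.7·35.07^(-0.1332) = 329.7·0.62261 = 205.274.
Rounded: 205; in hex, 0xCD.

0xCD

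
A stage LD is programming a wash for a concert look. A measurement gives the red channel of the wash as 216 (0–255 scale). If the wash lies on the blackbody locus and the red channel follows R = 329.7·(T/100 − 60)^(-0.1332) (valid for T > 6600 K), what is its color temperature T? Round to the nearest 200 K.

8400 K

(t − 60)^(-0.1332) = 216/329.7 = 0.65514.
t − 60 = 0.65514^(1/-0.1332) = 0.65514^(-7.508) = 23.926, so t = 83.926.
T = 100·t = 8393 K → 8400 K to the nearest 200 K.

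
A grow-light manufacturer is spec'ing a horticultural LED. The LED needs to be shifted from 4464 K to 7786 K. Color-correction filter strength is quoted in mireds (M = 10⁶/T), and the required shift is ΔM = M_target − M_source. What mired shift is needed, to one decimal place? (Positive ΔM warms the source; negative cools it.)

-95.6 mireds

M_source = 10⁶/4464 = 224.014; M_target = 10⁶/7786 = 128.436.
ΔM = 128.436 − 224.014 = -95.579 → -95.6 mireds, a cooling shift.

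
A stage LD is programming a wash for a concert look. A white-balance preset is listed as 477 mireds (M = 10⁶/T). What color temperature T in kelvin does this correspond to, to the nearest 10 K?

2100 K

T = 10⁶ / 477 = 2096.44 K → 2100 K.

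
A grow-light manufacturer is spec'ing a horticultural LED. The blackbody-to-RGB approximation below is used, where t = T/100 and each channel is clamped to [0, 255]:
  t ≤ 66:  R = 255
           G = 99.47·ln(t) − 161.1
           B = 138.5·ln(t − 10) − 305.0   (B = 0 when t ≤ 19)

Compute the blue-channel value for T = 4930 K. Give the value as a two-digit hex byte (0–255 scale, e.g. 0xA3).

0xCB

t = 4930/100 = 49.3; the t ≤ 66 branch applies.
B = 138.5·ln(49.3 − 10) − 305.0 = 138.5·ln 39.3 − 305.0 = 138.5·3.6712 − 305.0 = 203.465.
Rounded: 203; in hex, 0xCB.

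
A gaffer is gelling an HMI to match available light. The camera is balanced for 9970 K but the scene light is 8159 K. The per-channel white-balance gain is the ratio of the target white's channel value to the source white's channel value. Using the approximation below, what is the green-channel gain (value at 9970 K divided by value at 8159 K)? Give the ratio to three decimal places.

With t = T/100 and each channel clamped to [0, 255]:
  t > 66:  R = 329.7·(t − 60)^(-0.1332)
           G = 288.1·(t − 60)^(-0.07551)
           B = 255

At 8159 K (t = 81.59):
  G = 288.1·(81.59 − 60)^(-0.07551) = 288.1·21.59^(-0.07551) = 288.1·0.79296 = 228.451.
At 9970 K (t = 99.7):
  G = 288.1·(99.7 − 60)^(-0.07551) = 288.1·39.7^(-0.07551) = 288.1·0.75731 = 218.182.
Gain = 218.182 / 228.451 = 0.9550 → 0.955.

0.955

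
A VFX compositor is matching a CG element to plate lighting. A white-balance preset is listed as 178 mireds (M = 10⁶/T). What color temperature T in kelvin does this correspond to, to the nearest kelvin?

5618 K

T = 10⁶ / 178 = 5617.98 K → 5618 K.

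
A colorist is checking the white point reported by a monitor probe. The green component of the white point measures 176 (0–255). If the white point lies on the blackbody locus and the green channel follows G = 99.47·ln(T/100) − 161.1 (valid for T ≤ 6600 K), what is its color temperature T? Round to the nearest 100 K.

3000 K

ln t = (176 + 161.1) / 99.47 = 3.3890.
t = e^3.3890 = 29.635.
T = 100·t = 2964 K → 3000 K to the nearest 100 K.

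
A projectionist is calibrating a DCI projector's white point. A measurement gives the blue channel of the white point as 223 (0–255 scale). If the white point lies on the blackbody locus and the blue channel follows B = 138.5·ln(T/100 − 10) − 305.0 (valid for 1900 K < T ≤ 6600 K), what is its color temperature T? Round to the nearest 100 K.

5500 K

ln(t − 10) = (223 + 305.0) / 138.5 = 3.8123.
t − 10 = e^3.8123 = 45.253, so t = 55.253.
T = 100·t = 5525 K → 5500 K to the nearest 100 K.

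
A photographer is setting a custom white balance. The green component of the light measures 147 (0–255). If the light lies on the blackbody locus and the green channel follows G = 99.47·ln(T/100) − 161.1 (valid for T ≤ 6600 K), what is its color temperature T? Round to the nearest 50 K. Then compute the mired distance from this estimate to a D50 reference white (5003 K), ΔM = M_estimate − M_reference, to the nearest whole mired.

+255 mireds

ln t = (147 + 161.1) / 99.47 = 3.0974.
t = e^3.0974 = 22.141.
T = 100·t = 2214 K → 2200 K to the nearest 50 K.
M_estimate = 10⁶/2200 = 454.55; M_reference = 10⁶/5003 = 199.88.
ΔM = 454.55 − 199.88 = 254.67 → +255 mireds.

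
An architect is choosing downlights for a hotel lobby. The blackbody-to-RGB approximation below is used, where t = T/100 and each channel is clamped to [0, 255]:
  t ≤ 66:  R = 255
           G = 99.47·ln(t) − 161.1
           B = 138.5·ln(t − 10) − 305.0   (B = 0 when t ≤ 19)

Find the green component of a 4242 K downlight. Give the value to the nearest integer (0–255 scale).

t = 4242/100 = 42.42; the t ≤ 66 branch applies.
G = 99.47·ln 42.42 − 161.1 = 99.47·3.7476 − 161.1 = 211.676.
Rounded: 212.

212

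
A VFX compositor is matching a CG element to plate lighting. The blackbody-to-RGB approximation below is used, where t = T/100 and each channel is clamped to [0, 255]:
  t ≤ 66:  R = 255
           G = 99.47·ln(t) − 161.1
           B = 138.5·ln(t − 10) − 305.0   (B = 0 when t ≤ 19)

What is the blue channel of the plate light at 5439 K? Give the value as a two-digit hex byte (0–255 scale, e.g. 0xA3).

t = 5439/100 = 54.39; the t ≤ 66 branch applies.
B = 138.5·ln(54.39 − 10) − 305.0 = 138.5·ln 44.39 − 305.0 = 138.5·3.7930 − 305.0 = 220.332.
Rounded: 220; in hex, 0xDC.

0xDC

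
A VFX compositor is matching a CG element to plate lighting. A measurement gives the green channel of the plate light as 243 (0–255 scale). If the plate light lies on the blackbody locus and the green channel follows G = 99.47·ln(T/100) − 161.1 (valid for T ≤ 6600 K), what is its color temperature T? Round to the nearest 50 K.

5800 K

ln t = (243 + 161.1) / 99.47 = 4.0625.
t = e^4.0625 = 58.121.
T = 100·t = 5812 K → 5800 K to the nearest 50 K.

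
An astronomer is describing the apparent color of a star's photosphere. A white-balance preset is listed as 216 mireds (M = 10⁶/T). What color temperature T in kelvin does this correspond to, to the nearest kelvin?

4630 K

T = 10⁶ / 216 = 4629.63 K → 4630 K.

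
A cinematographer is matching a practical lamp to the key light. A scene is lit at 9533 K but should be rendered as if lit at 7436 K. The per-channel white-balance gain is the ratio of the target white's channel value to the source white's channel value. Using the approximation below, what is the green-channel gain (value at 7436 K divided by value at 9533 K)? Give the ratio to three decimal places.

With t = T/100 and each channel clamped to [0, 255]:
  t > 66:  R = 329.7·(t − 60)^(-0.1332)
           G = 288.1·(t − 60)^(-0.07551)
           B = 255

At 9533 K (t = 95.33):
  G = 288.1·(95.33 − 60)^(-0.07551) = 288.1·35.33^(-0.07551) = 288.1·0.76401 = 220.112.
At 7436 K (t = 74.36):
  G = 288.1·(74.36 − 60)^(-0.07551) = 288.1·14.36^(-0.07551) = 288.1·0.81776 = 235.595.
Gain = 235.595 / 220.112 = 1.0703 → 1.070.

1.070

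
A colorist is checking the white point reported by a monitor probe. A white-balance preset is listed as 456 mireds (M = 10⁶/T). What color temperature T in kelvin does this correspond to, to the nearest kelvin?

2193 K

T = 10⁶ / 456 = 2192.98 K → 2193 K.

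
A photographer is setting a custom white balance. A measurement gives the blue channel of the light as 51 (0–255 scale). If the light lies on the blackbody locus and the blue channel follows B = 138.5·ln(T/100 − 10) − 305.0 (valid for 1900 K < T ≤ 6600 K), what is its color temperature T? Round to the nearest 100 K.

2300 K

ln(t − 10) = (51 + 305.0) / 138.5 = 2.5704.
t − 10 = e^2.5704 = 13.071, so t = 23.071.
T = 100·t = 2307 K → 2300 K to the nearest 100 K.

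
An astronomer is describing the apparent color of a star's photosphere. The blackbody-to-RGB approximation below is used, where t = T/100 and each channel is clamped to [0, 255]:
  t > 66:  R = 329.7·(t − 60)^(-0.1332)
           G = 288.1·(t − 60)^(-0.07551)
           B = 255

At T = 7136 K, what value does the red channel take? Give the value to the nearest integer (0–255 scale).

239

t = 7136/100 = 71.36; the t > 66 branch applies.
R = 329.7·(71.36 − 60)^(-0.1332) = 329.7·11.36^(-0.1332) = 329.7·0.72348 = 238.530.
Rounded: 239.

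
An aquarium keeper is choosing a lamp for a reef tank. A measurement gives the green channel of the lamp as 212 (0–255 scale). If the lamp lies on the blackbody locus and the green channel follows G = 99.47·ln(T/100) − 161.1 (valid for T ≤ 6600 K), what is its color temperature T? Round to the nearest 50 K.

4250 K

ln t = (212 + 161.1) / 99.47 = 3.7509.
t = e^3.7509 = 42.559.
T = 100·t = 4256 K → 4250 K to the nearest 50 K.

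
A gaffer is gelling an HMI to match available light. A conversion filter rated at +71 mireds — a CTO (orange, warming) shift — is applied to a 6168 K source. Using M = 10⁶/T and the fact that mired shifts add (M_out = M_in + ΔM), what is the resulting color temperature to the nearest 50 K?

4300 K

M_in = 10⁶/6168 = 162.13 mireds.
M_out = 162.13 + (+71) = 233.13 mireds.
T_out = 10⁶/233.13 = 4289.5 K → 4300 K.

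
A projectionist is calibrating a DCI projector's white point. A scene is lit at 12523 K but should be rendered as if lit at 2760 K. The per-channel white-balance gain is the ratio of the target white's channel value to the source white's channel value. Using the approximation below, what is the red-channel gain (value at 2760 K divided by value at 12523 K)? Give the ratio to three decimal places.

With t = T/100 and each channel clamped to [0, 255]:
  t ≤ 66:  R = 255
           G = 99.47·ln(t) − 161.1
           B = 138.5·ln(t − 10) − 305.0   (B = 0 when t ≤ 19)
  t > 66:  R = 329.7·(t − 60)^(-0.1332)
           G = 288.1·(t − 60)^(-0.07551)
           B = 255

At 12523 K (t = 125.23):
  R = 329.7·(125.23 − 60)^(-0.1332) = 329.7·65.23^(-0.1332) = 329.7·0.57321 = 188.988.
At 2760 K (t = 27.6):
  R = 255 by definition for t ≤ 66.
Gain = 255.000 / 188.988 = 1.3493 → 1.349.

1.349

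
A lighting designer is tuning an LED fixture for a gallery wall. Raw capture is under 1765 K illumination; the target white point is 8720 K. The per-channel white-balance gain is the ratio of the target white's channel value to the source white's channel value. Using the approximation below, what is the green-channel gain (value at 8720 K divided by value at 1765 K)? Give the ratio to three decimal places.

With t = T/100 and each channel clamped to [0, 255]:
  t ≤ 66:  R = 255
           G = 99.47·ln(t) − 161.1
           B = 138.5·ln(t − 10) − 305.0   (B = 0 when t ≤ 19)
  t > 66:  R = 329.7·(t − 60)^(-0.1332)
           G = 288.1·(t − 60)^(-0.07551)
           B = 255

At 1765 K (t = 17.65):
  G = 99.47·ln 17.65 − 161.1 = 99.47·2.8707 − 161.1 = 124.452.
At 8720 K (t = 87.2):
  G = 288.1·(87.2 − 60)^(-0.07551) = 288.1·27.2^(-0.07551) = 288.1·0.77925 = 224.501.
Gain = 224.501 / 124.452 = 1.8039 → 1.804.

1.804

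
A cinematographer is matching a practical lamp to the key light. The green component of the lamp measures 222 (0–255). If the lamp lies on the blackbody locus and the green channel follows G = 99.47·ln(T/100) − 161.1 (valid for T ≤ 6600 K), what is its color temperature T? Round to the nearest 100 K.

4700 K

ln t = (222 + 161.1) / 99.47 = 3.8514.
t = e^3.8514 = 47.059.
T = 100·t = 4706 K → 4700 K to the nearest 100 K.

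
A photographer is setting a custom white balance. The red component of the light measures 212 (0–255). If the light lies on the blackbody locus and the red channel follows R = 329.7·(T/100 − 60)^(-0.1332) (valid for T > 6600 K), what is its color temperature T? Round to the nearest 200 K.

(t − 60)^(-0.1332) = 212/329.7 = 0.64301.
t − 60 = 0.64301^(1/-0.1332) = 0.64301^(-7.508) = 27.530, so t = 87.530.
T = 100·t = 8753 K → 8800 K to the nearest 200 K.

8800 K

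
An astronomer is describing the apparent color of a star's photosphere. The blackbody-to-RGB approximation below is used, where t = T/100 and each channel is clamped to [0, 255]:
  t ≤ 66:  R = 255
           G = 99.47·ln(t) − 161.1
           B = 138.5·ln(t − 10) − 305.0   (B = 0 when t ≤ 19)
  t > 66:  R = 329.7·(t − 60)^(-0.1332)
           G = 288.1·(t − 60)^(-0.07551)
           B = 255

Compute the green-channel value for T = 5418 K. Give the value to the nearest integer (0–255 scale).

t = 5418/100 = 54.18; the t ≤ 66 branch applies.
G = 99.47·ln 54.18 − 161.1 = 99.47·3.9923 − 161.1 = 236.015.
Rounded: 236.

236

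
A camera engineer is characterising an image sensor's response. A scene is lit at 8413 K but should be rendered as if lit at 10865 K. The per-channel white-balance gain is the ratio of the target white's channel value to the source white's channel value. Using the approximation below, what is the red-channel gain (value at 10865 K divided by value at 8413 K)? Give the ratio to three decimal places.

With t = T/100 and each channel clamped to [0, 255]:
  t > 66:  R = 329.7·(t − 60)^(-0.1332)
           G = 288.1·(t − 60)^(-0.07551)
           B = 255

At 8413 K (t = 84.13):
  R = 329.7·(84.13 − 60)^(-0.1332) = 329.7·24.13^(-0.1332) = 329.7·0.65440 = 215.756.
At 10865 K (t = 108.65):
  R = 329.7·(108.65 − 60)^(-0.1332) = 329.7·48.65^(-0.1332) = 329.7·0.59605 = 196.517.
Gain = 196.517 / 215.756 = 0.9108 → 0.911.

0.911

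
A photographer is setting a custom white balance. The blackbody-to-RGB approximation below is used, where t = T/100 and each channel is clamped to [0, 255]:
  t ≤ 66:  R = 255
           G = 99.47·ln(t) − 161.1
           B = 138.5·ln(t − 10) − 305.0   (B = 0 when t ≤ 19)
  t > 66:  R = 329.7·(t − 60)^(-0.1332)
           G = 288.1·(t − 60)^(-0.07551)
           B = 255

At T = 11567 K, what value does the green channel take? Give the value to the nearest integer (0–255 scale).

213

t = 11567/100 = 115.67; the t > 66 branch applies.
G = 288.1·(115.67 − 60)^(-0.07551) = 288.1·55.67^(-0.07551) = 288.1·0.73822 = 212.682.
Rounded: 213.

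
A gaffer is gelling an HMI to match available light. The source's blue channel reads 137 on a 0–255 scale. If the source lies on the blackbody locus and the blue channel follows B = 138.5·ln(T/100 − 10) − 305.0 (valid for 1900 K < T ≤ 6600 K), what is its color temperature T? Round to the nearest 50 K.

3450 K

ln(t − 10) = (137 + 305.0) / 138.5 = 3.1913.
t − 10 = e^3.1913 = 24.321, so t = 34.321.
T = 100·t = 3432 K → 3450 K to the nearest 50 K.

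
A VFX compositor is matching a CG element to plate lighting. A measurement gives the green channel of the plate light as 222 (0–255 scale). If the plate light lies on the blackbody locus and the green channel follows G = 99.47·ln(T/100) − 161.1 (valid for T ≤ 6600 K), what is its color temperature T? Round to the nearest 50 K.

4700 K

ln t = (222 + 161.1) / 99.47 = 3.8514.
t = e^3.8514 = 47.059.
T = 100·t = 4706 K → 4700 K to the nearest 50 K.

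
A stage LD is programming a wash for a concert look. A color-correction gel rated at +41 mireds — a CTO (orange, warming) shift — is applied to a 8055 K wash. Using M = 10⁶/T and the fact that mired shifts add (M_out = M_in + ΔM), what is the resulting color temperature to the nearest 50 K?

M_in = 10⁶/8055 = 124.15 mireds.
M_out = 124.15 + (+41) = 165.15 mireds.
T_out = 10⁶/165.15 = 6055.2 K → 6050 K.

6050 K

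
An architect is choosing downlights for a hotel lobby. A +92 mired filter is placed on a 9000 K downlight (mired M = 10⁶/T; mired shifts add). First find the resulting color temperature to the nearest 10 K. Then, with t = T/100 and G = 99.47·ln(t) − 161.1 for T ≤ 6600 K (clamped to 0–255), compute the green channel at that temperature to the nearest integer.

M_in = 10⁶/9000 = 111.11; M_out = 111.11 + (+92) = 203.11.
T_out = 10⁶/203.11 = 4923.4 K → 4920 K; t = 49.2.
G = 99.47·ln 49.2 − 161.1 = 99.47·3.8959 − 161.1 = 226.425.
Rounded: 226.

226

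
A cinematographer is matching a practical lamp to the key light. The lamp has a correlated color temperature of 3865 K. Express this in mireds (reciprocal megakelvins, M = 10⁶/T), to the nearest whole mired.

259 mireds

M = 10⁶ / 3865 = 258.732 → 259 mireds.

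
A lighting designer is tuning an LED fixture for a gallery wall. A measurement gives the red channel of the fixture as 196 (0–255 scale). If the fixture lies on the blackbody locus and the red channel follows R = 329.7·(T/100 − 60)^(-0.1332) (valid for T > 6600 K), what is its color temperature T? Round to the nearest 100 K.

(t − 60)^(-0.1332) = 196/329.7 = 0.59448.
t − 60 = 0.59448^(1/-0.1332) = 0.59448^(-7.508) = 49.621, so t = 109.621.
T = 100·t = 10962 K → 11000 K to the nearest 100 K.

11000 K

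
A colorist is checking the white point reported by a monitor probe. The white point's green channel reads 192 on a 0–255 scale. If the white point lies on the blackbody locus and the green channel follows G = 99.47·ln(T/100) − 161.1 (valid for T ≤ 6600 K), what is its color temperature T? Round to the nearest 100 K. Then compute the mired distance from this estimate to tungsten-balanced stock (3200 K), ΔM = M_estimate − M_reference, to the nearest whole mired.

ln t = (192 + 161.1) / 99.47 = 3.5498.
t = e^3.5498 = 34.807.
T = 100·t = 3481 K → 3500 K to the nearest 100 K.
M_estimate = 10⁶/3500 = 285.71; M_reference = 10⁶/3200 = 312.50.
ΔM = 285.71 − 312.50 = -26.79 → -27 mireds.

-27 mireds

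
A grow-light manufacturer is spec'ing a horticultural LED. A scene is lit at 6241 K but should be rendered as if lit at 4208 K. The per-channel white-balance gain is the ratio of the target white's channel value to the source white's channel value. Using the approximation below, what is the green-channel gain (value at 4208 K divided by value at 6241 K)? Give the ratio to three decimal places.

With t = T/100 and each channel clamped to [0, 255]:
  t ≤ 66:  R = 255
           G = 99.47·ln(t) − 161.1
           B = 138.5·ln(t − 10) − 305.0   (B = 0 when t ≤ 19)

At 6241 K (t = 62.41):
  G = 99.47·ln 62.41 − 161.1 = 99.47·4.1337 − 161.1 = 250.082.
At 4208 K (t = 42.08):
  G = 99.47·ln 42.08 − 161.1 = 99.47·3.7396 − 161.1 = 210.875.
Gain = 210.875 / 250.082 = 0.8432 → 0.843.

0.843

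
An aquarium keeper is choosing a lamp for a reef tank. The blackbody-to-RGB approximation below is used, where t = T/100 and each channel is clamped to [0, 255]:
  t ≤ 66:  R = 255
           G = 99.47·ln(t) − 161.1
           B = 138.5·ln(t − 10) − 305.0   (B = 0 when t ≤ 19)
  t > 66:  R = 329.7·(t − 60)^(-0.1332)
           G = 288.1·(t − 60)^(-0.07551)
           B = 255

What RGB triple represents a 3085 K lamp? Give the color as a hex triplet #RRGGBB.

#FFB474

t = 3085/100 = 30.85; the t ≤ 66 branch applies.
R = 255 by definition for t ≤ 66.
G = 99.47·ln 30.85 − 161.1 = 99.47·3.4291 − 161.1 = 179.996.
B = 138.5·ln(30.85 − 10) − 305.0 = 138.5·ln 20.85 − 305.0 = 138.5·3.0374 − 305.0 = 115.674.
Rounded: (255, 180, 116).
In hex: #FFB474.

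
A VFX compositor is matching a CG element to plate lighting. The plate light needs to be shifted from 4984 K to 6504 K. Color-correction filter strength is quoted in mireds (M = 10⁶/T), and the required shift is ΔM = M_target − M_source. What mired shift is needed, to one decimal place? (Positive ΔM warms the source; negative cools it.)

-46.9 mireds

M_source = 10⁶/4984 = 200.642; M_target = 10⁶/6504 = 153.752.
ΔM = 153.752 − 200.642 = -46.891 → -46.9 mireds, a cooling shift.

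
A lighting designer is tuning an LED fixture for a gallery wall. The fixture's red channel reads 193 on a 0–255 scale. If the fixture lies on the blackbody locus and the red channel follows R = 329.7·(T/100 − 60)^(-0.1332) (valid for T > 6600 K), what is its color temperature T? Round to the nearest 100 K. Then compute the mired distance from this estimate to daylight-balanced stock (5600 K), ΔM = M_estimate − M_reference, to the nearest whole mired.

-92 mireds

(t − 60)^(-0.1332) = 193/329.7 = 0.58538.
t − 60 = 0.58538^(1/-0.1332) = 0.58538^(-7.508) = 55.713, so t = 115.713.
T = 100·t = 11571 K → 11600 K to the nearest 100 K.
M_estimate = 10⁶/11600 = 86.21; M_reference = 10⁶/5600 = 178.57.
ΔM = 86.21 − 178.57 = -92.36 → -92 mireds.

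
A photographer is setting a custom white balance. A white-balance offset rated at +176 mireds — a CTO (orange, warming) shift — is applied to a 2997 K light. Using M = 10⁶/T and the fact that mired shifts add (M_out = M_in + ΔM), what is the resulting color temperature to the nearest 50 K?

M_in = 10⁶/2997 = 333.67 mireds.
M_out = 333.67 + (+176) = 509.67 mireds.
T_out = 10⁶/509.67 = 1962.1 K → 1950 K.

1950 K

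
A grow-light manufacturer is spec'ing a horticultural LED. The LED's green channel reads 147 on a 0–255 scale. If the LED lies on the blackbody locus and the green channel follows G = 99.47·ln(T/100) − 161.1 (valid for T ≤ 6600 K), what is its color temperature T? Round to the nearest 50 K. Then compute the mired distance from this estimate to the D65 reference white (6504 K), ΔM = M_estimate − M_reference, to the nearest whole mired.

ln t = (147 + 161.1) / 99.47 = 3.0974.
t = e^3.0974 = 22.141.
T = 100·t = 2214 K → 2200 K to the nearest 50 K.
M_estimate = 10⁶/2200 = 454.55; M_reference = 10⁶/6504 = 153.75.
ΔM = 454.55 − 153.75 = 300.79 → +301 mireds.

+301 mireds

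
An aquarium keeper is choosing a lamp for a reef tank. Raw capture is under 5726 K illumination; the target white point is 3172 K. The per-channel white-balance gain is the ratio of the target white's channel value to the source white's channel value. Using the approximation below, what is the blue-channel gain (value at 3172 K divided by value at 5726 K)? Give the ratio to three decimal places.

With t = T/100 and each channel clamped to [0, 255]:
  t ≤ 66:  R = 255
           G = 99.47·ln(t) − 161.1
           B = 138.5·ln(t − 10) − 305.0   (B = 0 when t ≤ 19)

At 5726 K (t = 57.26):
  B = 138.5·ln(57.26 − 10) − 305.0 = 138.5·ln 47.26 − 305.0 = 138.5·3.8557 − 305.0 = 229.010.
At 3172 K (t = 31.72):
  B = 138.5·ln(31.72 − 10) − 305.0 = 138.5·ln 21.72 − 305.0 = 138.5·3.0782 − 305.0 = 121.335.
Gain = 121.335 / 229.010 = 0.5298 → 0.530.

0.530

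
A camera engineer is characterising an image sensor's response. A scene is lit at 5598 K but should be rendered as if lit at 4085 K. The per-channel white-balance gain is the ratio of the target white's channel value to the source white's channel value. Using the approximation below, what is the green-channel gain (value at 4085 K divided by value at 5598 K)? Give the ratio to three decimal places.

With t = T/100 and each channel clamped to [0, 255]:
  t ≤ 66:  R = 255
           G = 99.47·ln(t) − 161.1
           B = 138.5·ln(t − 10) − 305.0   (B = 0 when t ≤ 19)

At 5598 K (t = 55.98):
  G = 99.47·ln 55.98 − 161.1 = 99.47·4.0250 − 161.1 = 239.266.
At 4085 K (t = 40.85):
  G = 99.47·ln 40.85 − 161.1 = 99.47·3.7099 − 161.1 = 207.924.
Gain = 207.924 / 239.266 = 0.8690 → 0.869.

0.869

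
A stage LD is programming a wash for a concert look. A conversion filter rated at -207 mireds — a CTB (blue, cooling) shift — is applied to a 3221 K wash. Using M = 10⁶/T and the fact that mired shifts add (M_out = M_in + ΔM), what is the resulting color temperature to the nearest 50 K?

M_in = 10⁶/3221 = 310.46 mireds.
M_out = 310.46 + (-207) = 103.46 mireds.
T_out = 10⁶/103.46 = 9665.3 K → 9650 K.

9650 K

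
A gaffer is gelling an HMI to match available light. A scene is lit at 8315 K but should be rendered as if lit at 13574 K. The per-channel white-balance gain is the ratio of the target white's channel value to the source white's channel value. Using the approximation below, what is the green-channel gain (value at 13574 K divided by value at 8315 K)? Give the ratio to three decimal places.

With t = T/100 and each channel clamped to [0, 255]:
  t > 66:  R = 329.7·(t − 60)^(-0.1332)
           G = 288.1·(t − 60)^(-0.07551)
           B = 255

0.914

At 8315 K (t = 83.15):
  G = 288.1·(83.15 − 60)^(-0.07551) = 288.1·23.15^(-0.07551) = 288.1·0.78879 = 227.251.
At 13574 K (t = 135.74):
  G = 288.1·(135.74 − 60)^(-0.07551) = 288.1·75.74^(-0.07551) = 288.1·0.72126 = 207.795.
Gain = 207.795 / 227.251 = 0.9144 → 0.914.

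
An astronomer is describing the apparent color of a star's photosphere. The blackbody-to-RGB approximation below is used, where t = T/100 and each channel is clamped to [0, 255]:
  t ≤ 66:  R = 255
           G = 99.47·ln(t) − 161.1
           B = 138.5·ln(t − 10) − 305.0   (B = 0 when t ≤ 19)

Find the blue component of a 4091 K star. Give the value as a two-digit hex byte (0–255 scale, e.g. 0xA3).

t = 4091/100 = 40.91; the t ≤ 66 branch applies.
B = 138.5·ln(40.91 − 10) − 305.0 = 138.5·ln 30.91 − 305.0 = 138.5·3.4311 − 305.0 = 170.205.
Rounded: 170; in hex, 0xAA.

0xAA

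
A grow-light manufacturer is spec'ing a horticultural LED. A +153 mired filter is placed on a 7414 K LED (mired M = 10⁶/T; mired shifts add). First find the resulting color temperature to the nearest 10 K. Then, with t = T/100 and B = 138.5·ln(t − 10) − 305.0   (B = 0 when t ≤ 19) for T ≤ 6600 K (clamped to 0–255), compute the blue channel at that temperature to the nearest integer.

139

M_in = 10⁶/7414 = 134.88; M_out = 134.88 + (+153) = 287.88.
T_out = 10⁶/287.88 = 3473.7 K → 3470 K; t = 34.7.
B = 138.5·ln(34.7 − 10) − 305.0 = 138.5·ln 24.7 − 305.0 = 138.5·3.2068 − 305.0 = 139.142.
Rounded: 139.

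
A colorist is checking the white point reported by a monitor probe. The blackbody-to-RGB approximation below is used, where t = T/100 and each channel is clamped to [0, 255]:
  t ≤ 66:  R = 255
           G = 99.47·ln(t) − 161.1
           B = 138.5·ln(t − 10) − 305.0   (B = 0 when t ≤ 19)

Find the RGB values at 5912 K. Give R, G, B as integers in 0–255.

R=255, G=245, B=234

t = 5912/100 = 59.12; the t ≤ 66 branch applies.
R = 255 by definition for t ≤ 66.
G = 99.47·ln 59.12 − 161.1 = 99.47·4.0796 − 161.1 = 244.695.
B = 138.5·ln(59.12 − 10) − 305.0 = 138.5·ln 49.12 − 305.0 = 138.5·3.8943 − 305.0 = 234.356.
Rounded: (255, 245, 234).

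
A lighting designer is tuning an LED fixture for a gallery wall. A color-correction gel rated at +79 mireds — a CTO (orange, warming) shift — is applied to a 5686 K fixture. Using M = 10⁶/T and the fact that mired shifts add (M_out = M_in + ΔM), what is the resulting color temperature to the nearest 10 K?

3920 K

M_in = 10⁶/5686 = 175.87 mireds.
M_out = 175.87 + (+79) = 254.87 mireds.
T_out = 10⁶/254.87 = 3923.6 K → 3920 K.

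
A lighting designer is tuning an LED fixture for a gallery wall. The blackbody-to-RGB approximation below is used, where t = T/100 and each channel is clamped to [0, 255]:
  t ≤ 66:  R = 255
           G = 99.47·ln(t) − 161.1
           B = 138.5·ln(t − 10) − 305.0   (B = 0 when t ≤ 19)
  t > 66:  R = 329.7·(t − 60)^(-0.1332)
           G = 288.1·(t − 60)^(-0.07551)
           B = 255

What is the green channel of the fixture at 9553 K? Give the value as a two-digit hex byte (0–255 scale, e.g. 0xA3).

0xDC

t = 9553/100 = 95.53; the t > 66 branch applies.
G = 288.1·(95.53 − 60)^(-0.07551) = 288.1·35.53^(-0.07551) = 288.1·0.76369 = 220.018.
Rounded: 220; in hex, 0xDC.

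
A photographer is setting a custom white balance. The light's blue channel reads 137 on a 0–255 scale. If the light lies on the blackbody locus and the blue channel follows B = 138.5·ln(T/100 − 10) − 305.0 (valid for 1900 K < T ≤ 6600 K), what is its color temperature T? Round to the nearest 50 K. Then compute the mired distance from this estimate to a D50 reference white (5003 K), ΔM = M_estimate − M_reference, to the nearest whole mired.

+90 mireds

ln(t − 10) = (137 + 305.0) / 138.5 = 3.1913.
t − 10 = e^3.1913 = 24.321, so t = 34.321.
T = 100·t = 3432 K → 3450 K to the nearest 50 K.
M_estimate = 10⁶/3450 = 289.86; M_reference = 10⁶/5003 = 199.88.
ΔM = 289.86 − 199.88 = 89.98 → +90 mireds.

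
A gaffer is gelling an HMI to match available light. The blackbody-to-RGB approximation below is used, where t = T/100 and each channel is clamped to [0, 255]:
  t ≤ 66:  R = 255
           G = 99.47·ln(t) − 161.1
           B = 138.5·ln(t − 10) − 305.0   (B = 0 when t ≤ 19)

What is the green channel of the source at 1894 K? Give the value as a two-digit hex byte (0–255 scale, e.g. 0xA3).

t = 1894/100 = 18.94; the t ≤ 66 branch applies.
G = 99.47·ln 18.94 − 161.1 = 99.47·2.9413 − 161.1 = 131.469.
Rounded: 131; in hex, 0x83.

0x83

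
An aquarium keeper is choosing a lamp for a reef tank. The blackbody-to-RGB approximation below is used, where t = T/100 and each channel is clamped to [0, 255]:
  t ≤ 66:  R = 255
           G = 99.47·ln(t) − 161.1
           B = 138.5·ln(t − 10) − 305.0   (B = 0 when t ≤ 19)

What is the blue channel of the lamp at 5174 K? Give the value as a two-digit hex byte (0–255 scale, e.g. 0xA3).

t = 5174/100 = 51.74; the t ≤ 66 branch applies.
B = 138.5·ln(51.74 − 10) − 305.0 = 138.5·ln 41.74 − 305.0 = 138.5·3.7315 − 305.0 = 211.807.
Rounded: 212; in hex, 0xD4.

0xD4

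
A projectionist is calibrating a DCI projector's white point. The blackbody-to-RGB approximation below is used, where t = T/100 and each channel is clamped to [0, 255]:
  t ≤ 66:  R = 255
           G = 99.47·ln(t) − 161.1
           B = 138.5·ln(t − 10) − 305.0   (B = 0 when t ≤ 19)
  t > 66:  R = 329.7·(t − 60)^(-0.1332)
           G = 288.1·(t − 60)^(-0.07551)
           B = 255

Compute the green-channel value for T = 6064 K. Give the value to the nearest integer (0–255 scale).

t = 6064/100 = 60.64; the t ≤ 66 branch applies.
G = 99.47·ln 60.64 − 161.1 = 99.47·4.1050 − 161.1 = 247.220.
Rounded: 247.

247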